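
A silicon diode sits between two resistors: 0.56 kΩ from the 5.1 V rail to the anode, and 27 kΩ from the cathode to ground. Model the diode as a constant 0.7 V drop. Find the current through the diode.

I ≈ 0.16 mA

The two resistors are in series with the diode, so KVL gives 5.1 = I·0.56 + 0.7 + I·27.
I = (5.1 − 0.7) / (0.56 + 27) kΩ = 4.4 / 27.6 = 0.16 mA.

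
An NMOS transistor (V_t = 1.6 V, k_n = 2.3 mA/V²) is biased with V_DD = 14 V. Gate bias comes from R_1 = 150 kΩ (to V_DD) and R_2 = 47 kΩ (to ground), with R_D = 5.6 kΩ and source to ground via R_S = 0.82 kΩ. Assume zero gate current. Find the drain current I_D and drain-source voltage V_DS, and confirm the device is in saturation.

V_G = V_DD·R_2/(R_1+R_2) = 14×47/197 = 3.34 V.
Assume saturation: I_D = (k_n/2)(V_GS − V_t)² with V_GS = V_G − I_D·R_S = 3.34 − 0.82·I_D.
Substituting gives 0.773·I_D² − 4.28·I_D + 3.48 = 0, with roots I_D = 0.99 or 4.55 mA.
The root I_D = 4.55 mA gives V_GS = -0.388 V ≤ V_t, so take I_D = 0.99 mA.
Then V_GS = 2.53 V and V_DS = V_DD − I_D(R_D+R_S) = 14 − 0.99×6.42 = 7.64 V.
Saturation requires V_DS ≥ V_GS − V_t = 0.928 V; 7.64 ≥ 0.928 ✓.

I_D ≈ 0.99 mA, V_DS ≈ 7.6 V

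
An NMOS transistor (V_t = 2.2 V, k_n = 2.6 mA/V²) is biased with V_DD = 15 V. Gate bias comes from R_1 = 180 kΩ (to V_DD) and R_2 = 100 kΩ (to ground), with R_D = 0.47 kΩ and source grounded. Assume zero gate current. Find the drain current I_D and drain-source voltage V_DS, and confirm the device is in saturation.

I_D ≈ 13 mA, V_DS ≈ 8.9 V

V_G = V_DD·R_2/(R_1+R_2) = 15×100/280 = 5.36 V. With the source grounded, V_GS = V_G = 5.36 V.
Assume saturation: I_D = (k_n/2)(V_GS − V_t)² = (2.6/2)×(5.36 − 2.2)² = 1.3×3.16² = 13 mA.
V_DS = V_DD − I_D·R_D = 15 − 13×0.47 = 8.91 V.
Saturation requires V_DS ≥ V_GS − V_t = 3.16 V; 8.91 ≥ 3.16 ✓.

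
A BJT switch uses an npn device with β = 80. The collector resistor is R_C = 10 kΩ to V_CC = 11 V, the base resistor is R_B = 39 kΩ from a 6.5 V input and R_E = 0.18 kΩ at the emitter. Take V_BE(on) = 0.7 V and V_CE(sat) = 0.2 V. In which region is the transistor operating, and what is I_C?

saturation; I_C ≈ 1.1 mA

Assume active: I_B = (6.5 − 0.7)/(39 + 81×0.18) = 0.108 mA, I_C = β·I_B = 8.66 mA.
Then V_CE = 11 − 8.66×10 − 8.77×0.18 = -77.2 V < 0.2 V — the active assumption fails.
Re-solve with V_CE = 0.2 V. KCL at the emitter: V_E/R_E = (V_BB−0.7−V_E)/R_B + (V_CC−0.2−V_E)/R_C, giving V_E = 0.216 V.
I_C = (V_CC − 0.2 − V_E)/R_C = (10.8 − 0.216)/10 = 1.06 mA.
Check: I_B = (5.8 − 0.216)/39 = 0.143 mA, and β·I_B = 11.5 mA > I_C, confirming saturation.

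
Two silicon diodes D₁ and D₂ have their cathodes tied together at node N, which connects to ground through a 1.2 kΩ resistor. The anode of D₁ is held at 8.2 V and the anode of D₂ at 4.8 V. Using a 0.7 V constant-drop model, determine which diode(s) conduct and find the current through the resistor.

Assume both conduct. Then node N would need to be at both 8.2−0.7 = 7.5 V and 4.8−0.7 = 4.1 V, which is impossible.
Assume only D₁ conducts: V_N = 8.2 − 0.7 = 7.5 V, so I_R = 7.5/1.2 = 6.25 mA.
Check D₂: its anode-to-cathode voltage is 4.8 − 7.5 = -2.7 V < 0.7 V, so it is off. The assumption is consistent.

Only D₁ conducts; I_R ≈ 6.2 mA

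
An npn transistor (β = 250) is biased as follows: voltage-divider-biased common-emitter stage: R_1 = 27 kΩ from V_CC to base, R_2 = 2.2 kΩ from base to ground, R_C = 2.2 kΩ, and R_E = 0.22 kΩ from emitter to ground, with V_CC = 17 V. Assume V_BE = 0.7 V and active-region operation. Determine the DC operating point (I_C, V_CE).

I_C ≈ 2.5 mA, V_CE ≈ 11 V

Thevenize the base divider: V_Th = V_CC·R_2/(R_1+R_2) = 17×2.2/29.2 = 1.28 V, R_Th = R_1‖R_2 = 2.03 kΩ.
Base-emitter loop: V_Th = I_B·R_Th + V_BE + (β+1)I_B·R_E, so I_B = (1.28 − 0.7) / (2.03 + 251×0.22) = 0.0101 mA.
I_C = β·I_B = 250×0.0101 = 2.54 mA, and I_E = (β+1)I_B = 2.55 mA.
V_CE = V_CC − I_C·R_C − I_E·R_E = 17 − 2.54×2.2 − 2.55×0.22 = 10.9 V.
V_CE = 10.9 V > 0.2 V confirms active-region operation.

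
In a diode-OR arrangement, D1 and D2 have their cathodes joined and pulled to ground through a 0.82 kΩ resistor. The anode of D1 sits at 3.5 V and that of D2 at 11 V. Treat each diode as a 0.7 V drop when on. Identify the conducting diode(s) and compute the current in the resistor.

Assume both conduct. Then node N would need to be at both 3.5−0.7 = 2.8 V and 11−0.7 = 10.3 V, which is impossible.
Assume only D2 conducts: V_N = 11 − 0.7 = 10.3 V, so I_R = 10.3/0.82 = 12.6 mA.
Check D1: its anode-to-cathode voltage is 3.5 − 10.3 = -6.8 V < 0.7 V, so it is off. The assumption is consistent.

Only D2 conducts; I_R ≈ 13 mA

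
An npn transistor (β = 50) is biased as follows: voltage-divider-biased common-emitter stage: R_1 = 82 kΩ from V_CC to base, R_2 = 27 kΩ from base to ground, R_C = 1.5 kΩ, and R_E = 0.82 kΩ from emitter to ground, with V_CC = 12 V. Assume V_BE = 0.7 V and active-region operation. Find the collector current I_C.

Thevenize the base divider: V_Th = V_CC·R_2/(R_1+R_2) = 12×27/109 = 2.97 V, R_Th = R_1‖R_2 = 20.3 kΩ.
Base-emitter loop: V_Th = I_B·R_Th + V_BE + (β+1)I_B·R_E, so I_B = (2.97 − 0.7) / (20.3 + 51×0.82) = 0.0366 mA.
I_C = β·I_B = 50×0.0366 = 1.83 mA, and I_E = (β+1)I_B = 1.87 mA.
V_CE = V_CC − I_C·R_C − I_E·R_E = 12 − 1.83×1.5 − 1.87×0.82 = 7.73 V.
V_CE = 7.73 V > 0.2 V confirms active-region operation.

I_C ≈ 1.8 mA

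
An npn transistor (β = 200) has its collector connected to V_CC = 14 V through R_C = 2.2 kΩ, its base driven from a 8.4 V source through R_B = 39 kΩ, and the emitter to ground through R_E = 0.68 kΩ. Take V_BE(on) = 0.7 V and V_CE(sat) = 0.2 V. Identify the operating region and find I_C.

saturation; I_C ≈ 4.8 mA

Assume active: I_B = (8.4 − 0.7)/(39 + 201×0.68) = 0.0438 mA, I_C = β·I_B = 8.77 mA.
Then V_CE = 14 − 8.77×2.2 − 8.81×0.68 = -11.3 V < 0.2 V — the active assumption fails.
Re-solve with V_CE = 0.2 V. KCL at the emitter: V_E/R_E = (V_BB−0.7−V_E)/R_B + (V_CC−0.2−V_E)/R_C, giving V_E = 3.32 V.
I_C = (V_CC − 0.2 − V_E)/R_C = (13.8 − 3.32)/2.2 = 4.77 mA.
Check: I_B = (7.7 − 3.32)/39 = 0.112 mA, and β·I_B = 22.5 mA > I_C, confirming saturation.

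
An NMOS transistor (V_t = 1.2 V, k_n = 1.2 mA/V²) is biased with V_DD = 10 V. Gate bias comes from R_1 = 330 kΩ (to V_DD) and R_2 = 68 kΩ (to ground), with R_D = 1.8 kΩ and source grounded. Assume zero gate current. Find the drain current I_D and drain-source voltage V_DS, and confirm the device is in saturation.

V_G = V_DD·R_2/(R_1+R_2) = 10×68/398 = 1.71 V. With the source grounded, V_GS = V_G = 1.71 V.
Assume saturation: I_D = (k_n/2)(V_GS − V_t)² = (1.2/2)×(1.71 − 1.2)² = 0.6×0.509² = 0.155 mA.
V_DS = V_DD − I_D·R_D = 10 − 0.155×1.8 = 9.72 V.
Saturation requires V_DS ≥ V_GS − V_t = 0.509 V; 9.72 ≥ 0.509 ✓.

I_D ≈ 0.16 mA, V_DS ≈ 9.7 V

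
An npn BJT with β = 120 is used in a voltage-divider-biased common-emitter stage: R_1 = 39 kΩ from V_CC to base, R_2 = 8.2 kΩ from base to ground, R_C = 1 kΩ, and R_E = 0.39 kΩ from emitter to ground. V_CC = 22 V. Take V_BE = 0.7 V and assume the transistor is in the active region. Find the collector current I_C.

I_C ≈ 6.9 mA

Thevenize the base divider: V_Th = V_CC·R_2/(R_1+R_2) = 22×8.2/47.2 = 3.82 V, R_Th = R_1‖R_2 = 6.78 kΩ.
Base-emitter loop: V_Th = I_B·R_Th + V_BE + (β+1)I_B·R_E, so I_B = (3.82 − 0.7) / (6.78 + 121×0.39) = 0.0579 mA.
I_C = β·I_B = 120×0.0579 = 6.94 mA, and I_E = (β+1)I_B = 7 mA.
V_CE = V_CC − I_C·R_C − I_E·R_E = 22 − 6.94×1 − 7×0.39 = 12.3 V.
V_CE = 12.3 V > 0.2 V confirms active-region operation.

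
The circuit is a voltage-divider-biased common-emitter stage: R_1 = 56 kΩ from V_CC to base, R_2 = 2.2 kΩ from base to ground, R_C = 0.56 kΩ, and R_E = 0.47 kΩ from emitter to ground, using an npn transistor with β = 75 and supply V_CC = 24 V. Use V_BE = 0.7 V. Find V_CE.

Thevenize the base divider: V_Th = V_CC·R_2/(R_1+R_2) = 24×2.2/58.2 = 0.907 V, R_Th = R_1‖R_2 = 2.12 kΩ.
Base-emitter loop: V_Th = I_B·R_Th + V_BE + (β+1)I_B·R_E, so I_B = (0.907 − 0.7) / (2.12 + 76×0.47) = 0.00548 mA.
I_C = β·I_B = 75×0.00548 = 0.411 mA, and I_E = (β+1)I_B = 0.416 mA.
V_CE = V_CC − I_C·R_C − I_E·R_E = 24 − 0.411×0.56 − 0.416×0.47 = 23.6 V.
V_CE = 23.6 V > 0.2 V confirms active-region operation.

V_CE ≈ 24 V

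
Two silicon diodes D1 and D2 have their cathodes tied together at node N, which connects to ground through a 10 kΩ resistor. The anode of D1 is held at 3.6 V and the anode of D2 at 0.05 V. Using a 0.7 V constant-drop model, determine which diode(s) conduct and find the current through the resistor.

Assume both conduct. Then node N would need to be at both 3.6−0.7 = 2.9 V and 0.05−0.7 = -0.65 V, which is impossible.
Assume only D1 conducts: V_N = 3.6 − 0.7 = 2.9 V, so I_R = 2.9/10 = 0.29 mA.
Check D2: its anode-to-cathode voltage is 0.05 − 2.9 = -2.85 V < 0.7 V, so it is off. The assumption is consistent.

Only D1 conducts; I_R ≈ 0.29 mA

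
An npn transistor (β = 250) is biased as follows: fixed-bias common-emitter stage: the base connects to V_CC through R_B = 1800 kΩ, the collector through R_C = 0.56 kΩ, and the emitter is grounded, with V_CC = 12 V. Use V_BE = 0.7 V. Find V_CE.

V_CE ≈ 11 V

Base loop: V_CC = I_B·R_B + V_BE, so I_B = (12 − 0.7)/1800 kΩ = 0.00628 mA.
In the active region I_C = β·I_B = 250 × 0.00628 = 1.57 mA.
Collector loop: V_CE = V_CC − I_C·R_C = 12 − 1.57×0.56 = 11.1 V.
Since V_CE = 11.1 V > V_CE(sat) ≈ 0.2 V, the transistor is in the active region as assumed.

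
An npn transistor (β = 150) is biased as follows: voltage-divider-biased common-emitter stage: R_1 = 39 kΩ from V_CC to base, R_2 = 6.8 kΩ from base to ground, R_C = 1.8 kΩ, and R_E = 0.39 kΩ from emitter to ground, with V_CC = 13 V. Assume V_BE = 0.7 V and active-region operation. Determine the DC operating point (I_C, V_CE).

I_C ≈ 2.9 mA, V_CE ≈ 6.7 V

Thevenize the base divider: V_Th = V_CC·R_2/(R_1+R_2) = 13×6.8/45.8 = 1.93 V, R_Th = R_1‖R_2 = 5.79 kΩ.
Base-emitter loop: V_Th = I_B·R_Th + V_BE + (β+1)I_B·R_E, so I_B = (1.93 − 0.7) / (5.79 + 151×0.39) = 0.019 mA.
I_C = β·I_B = 150×0.019 = 2.85 mA, and I_E = (β+1)I_B = 2.87 mA.
V_CE = V_CC − I_C·R_C − I_E·R_E = 13 − 2.85×1.8 − 2.87×0.39 = 6.74 V.
V_CE = 6.74 V > 0.2 V confirms active-region operation.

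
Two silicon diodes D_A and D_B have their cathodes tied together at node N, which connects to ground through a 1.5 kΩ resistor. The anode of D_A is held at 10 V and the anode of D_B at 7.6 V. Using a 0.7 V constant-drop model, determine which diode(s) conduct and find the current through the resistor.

Only D_A conducts; I_R ≈ 6.2 mA

Assume both conduct. Then node N would need to be at both 10−0.7 = 9.3 V and 7.6−0.7 = 6.9 V, which is impossible.
Assume only D_A conducts: V_N = 10 − 0.7 = 9.3 V, so I_R = 9.3/1.5 = 6.2 mA.
Check D_B: its anode-to-cathode voltage is 7.6 − 9.3 = -1.7 V < 0.7 V, so it is off. The assumption is consistent.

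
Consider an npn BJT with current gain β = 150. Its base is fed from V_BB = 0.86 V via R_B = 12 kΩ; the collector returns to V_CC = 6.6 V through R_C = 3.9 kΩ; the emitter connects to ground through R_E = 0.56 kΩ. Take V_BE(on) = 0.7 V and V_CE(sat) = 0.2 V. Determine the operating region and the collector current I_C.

Assume active. Base-emitter loop: I_B = (V_BB − V_BE)/(R_B + (β+1)R_E) = (0.86 − 0.7)/(12 + 151×0.56) = 0.00166 mA.
I_C = β·I_B = 150×0.00166 = 0.249 mA.
V_CE = V_CC − I_C·R_C − I_E·R_E = 6.6 − 0.249×3.9 − 0.25×0.56 = 5.49 V > V_CE(sat), so the active-region assumption holds.

active; I_C ≈ 0.25 mA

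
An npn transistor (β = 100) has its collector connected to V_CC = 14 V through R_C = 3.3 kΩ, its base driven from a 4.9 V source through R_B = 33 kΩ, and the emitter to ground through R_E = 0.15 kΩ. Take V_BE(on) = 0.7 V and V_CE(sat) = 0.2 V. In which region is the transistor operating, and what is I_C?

Assume active: I_B = (4.9 − 0.7)/(33 + 101×0.15) = 0.0872 mA, I_C = β·I_B = 8.72 mA.
Then V_CE = 14 − 8.72×3.3 − 8.81×0.15 = -16.1 V < 0.2 V — the active assumption fails.
Re-solve with V_CE = 0.2 V. KCL at the emitter: V_E/R_E = (V_BB−0.7−V_E)/R_B + (V_CC−0.2−V_E)/R_C, giving V_E = 0.616 V.
I_C = (V_CC − 0.2 − V_E)/R_C = (13.8 − 0.616)/3.3 = 4 mA.
Check: I_B = (4.2 − 0.616)/33 = 0.109 mA, and β·I_B = 10.9 mA > I_C, confirming saturation.

saturation; I_C ≈ 4 mA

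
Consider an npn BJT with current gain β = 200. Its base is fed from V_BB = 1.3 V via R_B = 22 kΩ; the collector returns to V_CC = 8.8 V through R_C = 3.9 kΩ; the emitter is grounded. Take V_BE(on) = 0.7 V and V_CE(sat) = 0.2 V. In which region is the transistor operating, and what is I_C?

Assume active: I_B = (1.3 − 0.7)/22 = 0.0273 mA, giving I_C = β·I_B = 5.45 mA.
But then V_CE = 8.8 − 5.45×3.9 = -12.5 V < V_CE(sat) = 0.2 V — impossible in the active region.
So the transistor is saturated. With V_CE = 0.2 V, I_C = (V_CC − 0.2)/R_C = 8.6/3.9 = 2.21 mA.
Check: β·I_B = 5.45 mA > I_C = 2.21 mA, confirming saturation.

saturation; I_C ≈ 2.2 mA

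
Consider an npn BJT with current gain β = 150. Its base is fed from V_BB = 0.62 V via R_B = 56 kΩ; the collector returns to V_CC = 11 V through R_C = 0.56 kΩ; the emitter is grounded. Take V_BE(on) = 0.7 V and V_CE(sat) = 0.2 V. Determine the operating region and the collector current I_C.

V_BB = 0.62 V ≤ V_BE(on) = 0.7 V, so the base-emitter junction is not forward biased.
The transistor is in cutoff: I_B = I_C = 0.

cutoff; I_C ≈ 0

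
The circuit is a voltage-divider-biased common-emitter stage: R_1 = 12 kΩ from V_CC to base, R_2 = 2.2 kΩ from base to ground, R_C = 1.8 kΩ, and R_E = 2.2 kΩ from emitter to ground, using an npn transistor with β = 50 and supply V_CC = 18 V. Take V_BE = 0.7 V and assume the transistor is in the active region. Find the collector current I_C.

Thevenize the base divider: V_Th = V_CC·R_2/(R_1+R_2) = 18×2.2/14.2 = 2.79 V, R_Th = R_1‖R_2 = 1.86 kΩ.
Base-emitter loop: V_Th = I_B·R_Th + V_BE + (β+1)I_B·R_E, so I_B = (2.79 − 0.7) / (1.86 + 51×2.2) = 0.0183 mA.
I_C = β·I_B = 50×0.0183 = 0.916 mA, and I_E = (β+1)I_B = 0.934 mA.
V_CE = V_CC − I_C·R_C − I_E·R_E = 18 − 0.916×1.8 − 0.934×2.2 = 14.3 V.
V_CE = 14.3 V > 0.2 V confirms active-region operation.

I_C ≈ 0.92 mA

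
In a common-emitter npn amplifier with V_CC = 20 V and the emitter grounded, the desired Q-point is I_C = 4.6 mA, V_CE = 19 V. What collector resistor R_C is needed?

R_C ≈ 0.22 kΩ

Collector loop: V_CC = I_C·R_C + V_CE.
R_C = (V_CC − V_CE)/I_C = (20 − 19)/4.6 = 0.217 kΩ.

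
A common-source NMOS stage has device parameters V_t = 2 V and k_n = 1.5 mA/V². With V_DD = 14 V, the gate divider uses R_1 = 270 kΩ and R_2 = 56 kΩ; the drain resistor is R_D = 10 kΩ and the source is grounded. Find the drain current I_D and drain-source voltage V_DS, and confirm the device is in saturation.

I_D ≈ 0.12 mA, V_DS ≈ 13 V

V_G = V_DD·R_2/(R_1+R_2) = 14×56/326 = 2.4 V. With the source grounded, V_GS = V_G = 2.4 V.
Assume saturation: I_D = (k_n/2)(V_GS − V_t)² = (1.5/2)×(2.4 − 2)² = 0.75×0.405² = 0.123 mA.
V_DS = V_DD − I_D·R_D = 14 − 0.123×10 = 12.8 V.
Saturation requires V_DS ≥ V_GS − V_t = 0.405 V; 12.8 ≥ 0.405 ✓.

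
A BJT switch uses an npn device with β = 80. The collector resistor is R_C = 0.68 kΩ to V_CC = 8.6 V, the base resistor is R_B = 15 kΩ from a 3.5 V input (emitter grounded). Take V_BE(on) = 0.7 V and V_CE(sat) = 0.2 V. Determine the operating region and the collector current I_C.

saturation; I_C ≈ 12 mA

Assume active: I_B = (3.5 − 0.7)/15 = 0.187 mA, giving I_C = β·I_B = 14.9 mA.
But then V_CE = 8.6 − 14.9×0.68 = -1.55 V < V_CE(sat) = 0.2 V — impossible in the active region.
So the transistor is saturated. With V_CE = 0.2 V, I_C = (V_CC − 0.2)/R_C = 8.4/0.68 = 12.4 mA.
Check: β·I_B = 14.9 mA > I_C = 12.4 mA, confirming saturation.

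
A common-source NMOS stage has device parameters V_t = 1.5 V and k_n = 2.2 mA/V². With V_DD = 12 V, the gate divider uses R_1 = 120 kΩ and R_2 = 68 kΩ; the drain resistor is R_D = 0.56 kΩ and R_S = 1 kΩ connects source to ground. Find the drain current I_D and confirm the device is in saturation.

I_D ≈ 1.6 mA

V_G = V_DD·R_2/(R_1+R_2) = 12×68/188 = 4.34 V.
Assume saturation: I_D = (k_n/2)(V_GS − V_t)² with V_GS = V_G − I_D·R_S = 4.34 − 1·I_D.
Substituting gives 1.1·I_D² − 7.25·I_D + 8.87 = 0, with roots I_D = 1.62 or 4.96 mA.
The root I_D = 4.96 mA gives V_GS = -0.625 V ≤ V_t, so take I_D = 1.62 mA.
Then V_GS = 2.72 V and V_DS = V_DD − I_D(R_D+R_S) = 12 − 1.62×1.56 = 9.47 V.
Saturation requires V_DS ≥ V_GS − V_t = 1.22 V; 9.47 ≥ 1.22 ✓.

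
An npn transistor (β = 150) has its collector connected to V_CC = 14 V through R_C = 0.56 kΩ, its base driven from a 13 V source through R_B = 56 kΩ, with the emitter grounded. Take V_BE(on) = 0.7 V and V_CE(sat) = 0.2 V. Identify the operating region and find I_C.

saturation; I_C ≈ 25 mA

Assume active: I_B = (13 − 0.7)/56 = 0.22 mA, giving I_C = β·I_B = 32.9 mA.
But then V_CE = 14 − 32.9×0.56 = -4.45 V < V_CE(sat) = 0.2 V — impossible in the active region.
So the transistor is saturated. With V_CE = 0.2 V, I_C = (V_CC − 0.2)/R_C = 13.8/0.56 = 24.6 mA.
Check: β·I_B = 32.9 mA > I_C = 24.6 mA, confirming saturation.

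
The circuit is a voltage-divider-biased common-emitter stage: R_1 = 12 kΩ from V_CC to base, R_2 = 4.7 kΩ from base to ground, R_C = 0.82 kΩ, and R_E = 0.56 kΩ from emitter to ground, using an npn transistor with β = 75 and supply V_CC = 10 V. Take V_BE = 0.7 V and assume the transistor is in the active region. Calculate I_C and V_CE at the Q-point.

Thevenize the base divider: V_Th = V_CC·R_2/(R_1+R_2) = 10×4.7/16.7 = 2.81 V, R_Th = R_1‖R_2 = 3.38 kΩ.
Base-emitter loop: V_Th = I_B·R_Th + V_BE + (β+1)I_B·R_E, so I_B = (2.81 − 0.7) / (3.38 + 76×0.56) = 0.046 mA.
I_C = β·I_B = 75×0.046 = 3.45 mA, and I_E = (β+1)I_B = 3.5 mA.
V_CE = V_CC − I_C·R_C − I_E·R_E = 10 − 3.45×0.82 − 3.5×0.56 = 5.21 V.
V_CE = 5.21 V > 0.2 V confirms active-region operation.

I_C ≈ 3.5 mA, V_CE ≈ 5.2 V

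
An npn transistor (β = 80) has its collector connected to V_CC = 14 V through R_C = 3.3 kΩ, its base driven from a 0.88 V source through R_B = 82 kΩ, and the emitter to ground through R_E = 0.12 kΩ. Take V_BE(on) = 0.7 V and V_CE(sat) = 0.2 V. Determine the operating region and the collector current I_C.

Assume active. Base-emitter loop: I_B = (V_BB − V_BE)/(R_B + (β+1)R_E) = (0.88 − 0.7)/(82 + 81×0.12) = 0.00196 mA.
I_C = β·I_B = 80×0.00196 = 0.157 mA.
V_CE = V_CC − I_C·R_C − I_E·R_E = 14 − 0.157×3.3 − 0.159×0.12 = 13.5 V > V_CE(sat), so the active-region assumption holds.

active; I_C ≈ 0.16 mA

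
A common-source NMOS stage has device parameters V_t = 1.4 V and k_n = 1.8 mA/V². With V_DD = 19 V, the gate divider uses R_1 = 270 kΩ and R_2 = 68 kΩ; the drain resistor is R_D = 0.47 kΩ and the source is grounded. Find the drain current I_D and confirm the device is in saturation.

I_D ≈ 5.3 mA

V_G = V_DD·R_2/(R_1+R_2) = 19×68/338 = 3.82 V. With the source grounded, V_GS = V_G = 3.82 V.
Assume saturation: I_D = (k_n/2)(V_GS − V_t)² = (1.8/2)×(3.82 − 1.4)² = 0.9×2.42² = 5.28 mA.
V_DS = V_DD − I_D·R_D = 19 − 5.28×0.47 = 16.5 V.
Saturation requires V_DS ≥ V_GS − V_t = 2.42 V; 16.5 ≥ 2.42 ✓.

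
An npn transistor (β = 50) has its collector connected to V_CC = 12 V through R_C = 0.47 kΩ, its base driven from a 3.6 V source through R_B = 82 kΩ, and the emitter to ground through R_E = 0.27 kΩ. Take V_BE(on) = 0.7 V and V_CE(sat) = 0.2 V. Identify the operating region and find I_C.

Assume active. Base-emitter loop: I_B = (V_BB − V_BE)/(R_B + (β+1)R_E) = (3.6 − 0.7)/(82 + 51×0.27) = 0.0303 mA.
I_C = β·I_B = 50×0.0303 = 1.51 mA.
V_CE = V_CC − I_C·R_C − I_E·R_E = 12 − 1.51×0.47 − 1.54×0.27 = 10.9 V > V_CE(sat), so the active-region assumption holds.

active; I_C ≈ 1.5 mA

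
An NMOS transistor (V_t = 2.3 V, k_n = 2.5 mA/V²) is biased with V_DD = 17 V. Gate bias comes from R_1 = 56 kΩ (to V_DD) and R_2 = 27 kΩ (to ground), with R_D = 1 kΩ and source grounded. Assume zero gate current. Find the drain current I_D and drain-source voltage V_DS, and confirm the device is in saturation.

V_G = V_DD·R_2/(R_1+R_2) = 17×27/83 = 5.53 V. With the source grounded, V_GS = V_G = 5.53 V.
Assume saturation: I_D = (k_n/2)(V_GS − V_t)² = (2.5/2)×(5.53 − 2.3)² = 1.25×3.23² = 13 mA.
V_DS = V_DD − I_D·R_D = 17 − 13×1 = 3.96 V.
Saturation requires V_DS ≥ V_GS − V_t = 3.23 V; 3.96 ≥ 3.23 ✓.

I_D ≈ 13 mA, V_DS ≈ 4 V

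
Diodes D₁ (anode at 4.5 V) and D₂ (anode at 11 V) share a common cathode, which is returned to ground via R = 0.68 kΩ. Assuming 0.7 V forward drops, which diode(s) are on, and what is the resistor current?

Only D₂ conducts; I_R ≈ 15 mA

Assume both conduct. Then node N would need to be at both 4.5−0.7 = 3.8 V and 11−0.7 = 10.3 V, which is impossible.
Assume only D₂ conducts: V_N = 11 − 0.7 = 10.3 V, so I_R = 10.3/0.68 = 15.1 mA.
Check D₁: its anode-to-cathode voltage is 4.5 − 10.3 = -5.8 V < 0.7 V, so it is off. The assumption is consistent.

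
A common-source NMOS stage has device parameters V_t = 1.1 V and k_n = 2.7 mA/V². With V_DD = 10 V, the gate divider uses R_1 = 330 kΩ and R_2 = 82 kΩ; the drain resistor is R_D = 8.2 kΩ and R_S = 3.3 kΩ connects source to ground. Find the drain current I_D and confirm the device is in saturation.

I_D ≈ 0.16 mA

V_G = V_DD·R_2/(R_1+R_2) = 10×82/412 = 1.99 V.
Assume saturation: I_D = (k_n/2)(V_GS − V_t)² with V_GS = V_G − I_D·R_S = 1.99 − 3.3·I_D.
Substituting gives 14.7·I_D² − 8.93·I_D + 1.07 = 0, with roots I_D = 0.164 or 0.443 mA.
The root I_D = 0.443 mA gives V_GS = 0.527 V ≤ V_t, so take I_D = 0.164 mA.
Then V_GS = 1.45 V and V_DS = V_DD − I_D(R_D+R_S) = 10 − 0.164×11.5 = 8.11 V.
Saturation requires V_DS ≥ V_GS − V_t = 0.349 V; 8.11 ≥ 0.349 ✓.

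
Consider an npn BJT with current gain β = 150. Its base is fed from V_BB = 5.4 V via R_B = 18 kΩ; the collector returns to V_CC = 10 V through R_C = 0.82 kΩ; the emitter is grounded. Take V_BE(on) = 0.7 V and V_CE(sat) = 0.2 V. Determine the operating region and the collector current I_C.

Assume active: I_B = (5.4 − 0.7)/18 = 0.261 mA, giving I_C = β·I_B = 39.2 mA.
But then V_CE = 10 − 39.2×0.82 = -22.1 V < V_CE(sat) = 0.2 V — impossible in the active region.
So the transistor is saturated. With V_CE = 0.2 V, I_C = (V_CC − 0.2)/R_C = 9.8/0.82 = 12 mA.
Check: β·I_B = 39.2 mA > I_C = 12 mA, confirming saturation.

saturation; I_C ≈ 12 mA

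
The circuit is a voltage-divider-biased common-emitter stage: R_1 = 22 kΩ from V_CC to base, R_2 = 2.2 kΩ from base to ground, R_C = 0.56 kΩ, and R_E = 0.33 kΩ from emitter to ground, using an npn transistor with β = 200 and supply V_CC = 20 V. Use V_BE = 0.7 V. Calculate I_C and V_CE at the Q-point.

Thevenize the base divider: V_Th = V_CC·R_2/(R_1+R_2) = 20×2.2/24.2 = 1.82 V, R_Th = R_1‖R_2 = 2 kΩ.
Base-emitter loop: V_Th = I_B·R_Th + V_BE + (β+1)I_B·R_E, so I_B = (1.82 − 0.7) / (2 + 201×0.33) = 0.0164 mA.
I_C = β·I_B = 200×0.0164 = 3.27 mA, and I_E = (β+1)I_B = 3.29 mA.
V_CE = V_CC − I_C·R_C − I_E·R_E = 20 − 3.27×0.56 − 3.29×0.33 = 17.1 V.
V_CE = 17.1 V > 0.2 V confirms active-region operation.

I_C ≈ 3.3 mA, V_CE ≈ 17 V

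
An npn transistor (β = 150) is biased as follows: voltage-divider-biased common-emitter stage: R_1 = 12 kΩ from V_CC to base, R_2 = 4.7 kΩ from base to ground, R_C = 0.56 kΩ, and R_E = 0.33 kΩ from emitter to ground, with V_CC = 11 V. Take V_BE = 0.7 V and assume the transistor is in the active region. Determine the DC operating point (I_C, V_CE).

Thevenize the base divider: V_Th = V_CC·R_2/(R_1+R_2) = 11×4.7/16.7 = 3.1 V, R_Th = R_1‖R_2 = 3.38 kΩ.
Base-emitter loop: V_Th = I_B·R_Th + V_BE + (β+1)I_B·R_E, so I_B = (3.1 − 0.7) / (3.38 + 151×0.33) = 0.045 mA.
I_C = β·I_B = 150×0.045 = 6.75 mA, and I_E = (β+1)I_B = 6.8 mA.
V_CE = V_CC − I_C·R_C − I_E·R_E = 11 − 6.75×0.56 − 6.8×0.33 = 4.97 V.
V_CE = 4.97 V > 0.2 V confirms active-region operation.

I_C ≈ 6.8 mA, V_CE ≈ 5 V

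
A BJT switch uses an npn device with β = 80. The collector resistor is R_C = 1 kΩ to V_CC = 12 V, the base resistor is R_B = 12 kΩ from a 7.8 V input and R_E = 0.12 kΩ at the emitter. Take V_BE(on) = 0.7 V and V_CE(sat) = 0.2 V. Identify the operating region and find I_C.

Assume active: I_B = (7.8 − 0.7)/(12 + 81×0.12) = 0.327 mA, I_C = β·I_B = 26.2 mA.
Then V_CE = 12 − 26.2×1 − 26.5×0.12 = -17.3 V < 0.2 V — the active assumption fails.
Re-solve with V_CE = 0.2 V. KCL at the emitter: V_E/R_E = (V_BB−0.7−V_E)/R_B + (V_CC−0.2−V_E)/R_C, giving V_E = 1.32 V.
I_C = (V_CC − 0.2 − V_E)/R_C = (11.8 − 1.32)/1 = 10.5 mA.
Check: I_B = (7.1 − 1.32)/12 = 0.482 mA, and β·I_B = 38.6 mA > I_C, confirming saturation.

saturation; I_C ≈ 10 mA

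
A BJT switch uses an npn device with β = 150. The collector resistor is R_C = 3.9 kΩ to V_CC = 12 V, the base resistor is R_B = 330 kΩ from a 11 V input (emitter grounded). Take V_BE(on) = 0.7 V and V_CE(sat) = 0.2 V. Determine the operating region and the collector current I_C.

Assume active: I_B = (11 − 0.7)/330 = 0.0312 mA, giving I_C = β·I_B = 4.68 mA.
But then V_CE = 12 − 4.68×3.9 = -6.26 V < V_CE(sat) = 0.2 V — impossible in the active region.
So the transistor is saturated. With V_CE = 0.2 V, I_C = (V_CC − 0.2)/R_C = 11.8/3.9 = 3.03 mA.
Check: β·I_B = 4.68 mA > I_C = 3.03 mA, confirming saturation.

saturation; I_C ≈ 3 mA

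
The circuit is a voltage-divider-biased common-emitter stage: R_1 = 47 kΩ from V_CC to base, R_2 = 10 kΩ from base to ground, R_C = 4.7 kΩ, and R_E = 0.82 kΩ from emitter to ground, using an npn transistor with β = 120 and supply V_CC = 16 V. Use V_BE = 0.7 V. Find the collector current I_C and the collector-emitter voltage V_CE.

I_C ≈ 2.4 mA, V_CE ≈ 3 V

Thevenize the base divider: V_Th = V_CC·R_2/(R_1+R_2) = 16×10/57 = 2.81 V, R_Th = R_1‖R_2 = 8.25 kΩ.
Base-emitter loop: V_Th = I_B·R_Th + V_BE + (β+1)I_B·R_E, so I_B = (2.81 − 0.7) / (8.25 + 121×0.82) = 0.0196 mA.
I_C = β·I_B = 120×0.0196 = 2.35 mA, and I_E = (β+1)I_B = 2.37 mA.
V_CE = V_CC − I_C·R_C − I_E·R_E = 16 − 2.35×4.7 − 2.37×0.82 = 3 V.
V_CE = 3 V > 0.2 V confirms active-region operation.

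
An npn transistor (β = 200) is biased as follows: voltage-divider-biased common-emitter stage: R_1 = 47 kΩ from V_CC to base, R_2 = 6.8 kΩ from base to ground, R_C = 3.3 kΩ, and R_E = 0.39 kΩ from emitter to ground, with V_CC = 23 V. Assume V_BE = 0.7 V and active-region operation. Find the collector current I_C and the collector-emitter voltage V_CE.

Thevenize the base divider: V_Th = V_CC·R_2/(R_1+R_2) = 23×6.8/53.8 = 2.91 V, R_Th = R_1‖R_2 = 5.94 kΩ.
Base-emitter loop: V_Th = I_B·R_Th + V_BE + (β+1)I_B·R_E, so I_B = (2.91 − 0.7) / (5.94 + 201×0.39) = 0.0262 mA.
I_C = β·I_B = 200×0.0262 = 5.23 mA, and I_E = (β+1)I_B = 5.26 mA.
V_CE = V_CC − I_C·R_C − I_E·R_E = 23 − 5.23×3.3 − 5.26×0.39 = 3.68 V.
V_CE = 3.68 V > 0.2 V confirms active-region operation.

I_C ≈ 5.2 mA, V_CE ≈ 3.7 V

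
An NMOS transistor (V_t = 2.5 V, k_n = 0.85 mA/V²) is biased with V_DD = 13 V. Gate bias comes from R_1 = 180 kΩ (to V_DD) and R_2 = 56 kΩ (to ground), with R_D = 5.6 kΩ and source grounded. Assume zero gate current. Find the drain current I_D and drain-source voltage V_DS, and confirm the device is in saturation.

I_D ≈ 0.15 mA, V_DS ≈ 12 V

V_G = V_DD·R_2/(R_1+R_2) = 13×56/236 = 3.08 V. With the source grounded, V_GS = V_G = 3.08 V.
Assume saturation: I_D = (k_n/2)(V_GS − V_t)² = (0.85/2)×(3.08 − 2.5)² = 0.425×0.585² = 0.145 mA.
V_DS = V_DD − I_D·R_D = 13 − 0.145×5.6 = 12.2 V.
Saturation requires V_DS ≥ V_GS − V_t = 0.585 V; 12.2 ≥ 0.585 ✓.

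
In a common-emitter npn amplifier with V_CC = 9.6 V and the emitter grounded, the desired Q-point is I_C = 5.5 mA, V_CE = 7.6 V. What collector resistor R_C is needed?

Collector loop: V_CC = I_C·R_C + V_CE.
R_C = (V_CC − V_CE)/I_C = (9.6 − 7.6)/5.5 = 0.364 kΩ.

R_C ≈ 0.36 kΩ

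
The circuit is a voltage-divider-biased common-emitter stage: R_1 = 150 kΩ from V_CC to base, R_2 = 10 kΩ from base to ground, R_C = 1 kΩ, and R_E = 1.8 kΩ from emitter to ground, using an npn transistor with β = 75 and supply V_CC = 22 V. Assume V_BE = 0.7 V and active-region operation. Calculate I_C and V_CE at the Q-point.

I_C ≈ 0.35 mA, V_CE ≈ 21 V

Thevenize the base divider: V_Th = V_CC·R_2/(R_1+R_2) = 22×10/160 = 1.38 V, R_Th = R_1‖R_2 = 9.38 kΩ.
Base-emitter loop: V_Th = I_B·R_Th + V_BE + (β+1)I_B·R_E, so I_B = (1.38 − 0.7) / (9.38 + 76×1.8) = 0.00462 mA.
I_C = β·I_B = 75×0.00462 = 0.346 mA, and I_E = (β+1)I_B = 0.351 mA.
V_CE = V_CC − I_C·R_C − I_E·R_E = 22 − 0.346×1 − 0.351×1.8 = 21 V.
V_CE = 21 V > 0.2 V confirms active-region operation.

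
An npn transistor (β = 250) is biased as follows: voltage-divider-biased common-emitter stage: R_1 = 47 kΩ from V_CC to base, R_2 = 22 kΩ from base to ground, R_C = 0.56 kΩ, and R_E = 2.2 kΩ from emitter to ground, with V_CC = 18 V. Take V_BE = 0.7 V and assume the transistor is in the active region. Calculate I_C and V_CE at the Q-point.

Thevenize the base divider: V_Th = V_CC·R_2/(R_1+R_2) = 18×22/69 = 5.74 V, R_Th = R_1‖R_2 = 15 kΩ.
Base-emitter loop: V_Th = I_B·R_Th + V_BE + (β+1)I_B·R_E, so I_B = (5.74 − 0.7) / (15 + 251×2.2) = 0.00888 mA.
I_C = β·I_B = 250×0.00888 = 2.22 mA, and I_E = (β+1)I_B = 2.23 mA.
V_CE = V_CC − I_C·R_C − I_E·R_E = 18 − 2.22×0.56 − 2.23×2.2 = 11.9 V.
V_CE = 11.9 V > 0.2 V confirms active-region operation.

I_C ≈ 2.2 mA, V_CE ≈ 12 V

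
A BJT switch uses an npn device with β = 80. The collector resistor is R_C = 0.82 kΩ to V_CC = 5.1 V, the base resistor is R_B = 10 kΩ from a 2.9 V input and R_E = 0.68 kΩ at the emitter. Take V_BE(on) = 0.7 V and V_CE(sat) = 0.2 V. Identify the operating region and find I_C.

Assume active. Base-emitter loop: I_B = (V_BB − V_BE)/(R_B + (β+1)R_E) = (2.9 − 0.7)/(10 + 81×0.68) = 0.0338 mA.
I_C = β·I_B = 80×0.0338 = 2.7 mA.
V_CE = V_CC − I_C·R_C − I_E·R_E = 5.1 − 2.7×0.82 − 2.74×0.68 = 1.02 V > V_CE(sat), so the active-region assumption holds.

active; I_C ≈ 2.7 mA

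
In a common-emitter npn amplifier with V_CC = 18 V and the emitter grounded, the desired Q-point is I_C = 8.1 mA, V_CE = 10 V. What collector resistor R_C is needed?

Collector loop: V_CC = I_C·R_C + V_CE.
R_C = (V_CC − V_CE)/I_C = (18 − 10)/8.1 = 0.988 kΩ.

R_C ≈ 0.99 kΩ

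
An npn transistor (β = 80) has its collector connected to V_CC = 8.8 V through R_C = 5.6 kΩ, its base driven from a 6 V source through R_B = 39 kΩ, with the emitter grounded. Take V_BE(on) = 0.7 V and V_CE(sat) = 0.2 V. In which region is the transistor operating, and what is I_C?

saturation; I_C ≈ 1.5 mA

Assume active: I_B = (6 − 0.7)/39 = 0.136 mA, giving I_C = β·I_B = 10.9 mA.
But then V_CE = 8.8 − 10.9×5.6 = -52.1 V < V_CE(sat) = 0.2 V — impossible in the active region.
So the transistor is saturated. With V_CE = 0.2 V, I_C = (V_CC − 0.2)/R_C = 8.6/5.6 = 1.54 mA.
Check: β·I_B = 10.9 mA > I_C = 1.54 mA, confirming saturation.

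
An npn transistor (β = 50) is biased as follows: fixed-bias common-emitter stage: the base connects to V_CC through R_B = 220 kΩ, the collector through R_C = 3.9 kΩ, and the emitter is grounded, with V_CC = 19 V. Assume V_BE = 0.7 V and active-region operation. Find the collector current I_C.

Base loop: V_CC = I_B·R_B + V_BE, so I_B = (19 − 0.7)/220 kΩ = 0.0832 mA.
In the active region I_C = β·I_B = 50 × 0.0832 = 4.16 mA.
Collector loop: V_CE = V_CC − I_C·R_C = 19 − 4.16×3.9 = 2.78 V.
Since V_CE = 2.78 V > V_CE(sat) ≈ 0.2 V, the transistor is in the active region as assumed.

I_C ≈ 4.2 mA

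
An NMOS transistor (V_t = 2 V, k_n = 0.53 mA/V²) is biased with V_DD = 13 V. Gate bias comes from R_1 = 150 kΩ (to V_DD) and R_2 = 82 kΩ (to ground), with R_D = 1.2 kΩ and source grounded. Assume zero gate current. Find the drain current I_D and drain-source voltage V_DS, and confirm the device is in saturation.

V_G = V_DD·R_2/(R_1+R_2) = 13×82/232 = 4.59 V. With the source grounded, V_GS = V_G = 4.59 V.
Assume saturation: I_D = (k_n/2)(V_GS − V_t)² = (0.53/2)×(4.59 − 2)² = 0.265×2.59² = 1.78 mA.
V_DS = V_DD − I_D·R_D = 13 − 1.78×1.2 = 10.9 V.
Saturation requires V_DS ≥ V_GS − V_t = 2.59 V; 10.9 ≥ 2.59 ✓.

I_D ≈ 1.8 mA, V_DS ≈ 11 V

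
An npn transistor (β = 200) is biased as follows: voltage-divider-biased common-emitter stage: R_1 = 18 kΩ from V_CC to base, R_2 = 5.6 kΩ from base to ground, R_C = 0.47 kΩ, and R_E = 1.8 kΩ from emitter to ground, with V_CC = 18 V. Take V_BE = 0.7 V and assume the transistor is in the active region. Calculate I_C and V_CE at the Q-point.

I_C ≈ 2 mA, V_CE ≈ 14 V

Thevenize the base divider: V_Th = V_CC·R_2/(R_1+R_2) = 18×5.6/23.6 = 4.27 V, R_Th = R_1‖R_2 = 4.27 kΩ.
Base-emitter loop: V_Th = I_B·R_Th + V_BE + (β+1)I_B·R_E, so I_B = (4.27 − 0.7) / (4.27 + 201×1.8) = 0.00976 mA.
I_C = β·I_B = 200×0.00976 = 1.95 mA, and I_E = (β+1)I_B = 1.96 mA.
V_CE = V_CC − I_C·R_C − I_E·R_E = 18 − 1.95×0.47 − 1.96×1.8 = 13.6 V.
V_CE = 13.6 V > 0.2 V confirms active-region operation.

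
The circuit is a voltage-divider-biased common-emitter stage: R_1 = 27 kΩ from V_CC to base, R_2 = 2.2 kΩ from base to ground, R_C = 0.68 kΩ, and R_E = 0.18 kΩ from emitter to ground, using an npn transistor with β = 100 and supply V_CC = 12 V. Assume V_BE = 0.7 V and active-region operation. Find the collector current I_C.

Thevenize the base divider: V_Th = V_CC·R_2/(R_1+R_2) = 12×2.2/29.2 = 0.904 V, R_Th = R_1‖R_2 = 2.03 kΩ.
Base-emitter loop: V_Th = I_B·R_Th + V_BE + (β+1)I_B·R_E, so I_B = (0.904 − 0.7) / (2.03 + 101×0.18) = 0.0101 mA.
I_C = β·I_B = 100×0.0101 = 1.01 mA, and I_E = (β+1)I_B = 1.02 mA.
V_CE = V_CC − I_C·R_C − I_E·R_E = 12 − 1.01×0.68 − 1.02×0.18 = 11.1 V.
V_CE = 11.1 V > 0.2 V confirms active-region operation.

I_C ≈ 1 mA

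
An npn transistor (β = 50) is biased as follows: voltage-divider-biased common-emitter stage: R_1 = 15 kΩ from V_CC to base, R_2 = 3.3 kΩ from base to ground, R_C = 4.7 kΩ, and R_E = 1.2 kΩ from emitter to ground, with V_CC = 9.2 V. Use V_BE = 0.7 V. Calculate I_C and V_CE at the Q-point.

I_C ≈ 0.75 mA, V_CE ≈ 4.8 V

Thevenize the base divider: V_Th = V_CC·R_2/(R_1+R_2) = 9.2×3.3/18.3 = 1.66 V, R_Th = R_1‖R_2 = 2.7 kΩ.
Base-emitter loop: V_Th = I_B·R_Th + V_BE + (β+1)I_B·R_E, so I_B = (1.66 − 0.7) / (2.7 + 51×1.2) = 0.015 mA.
I_C = β·I_B = 50×0.015 = 0.75 mA, and I_E = (β+1)I_B = 0.765 mA.
V_CE = V_CC − I_C·R_C − I_E·R_E = 9.2 − 0.75×4.7 − 0.765×1.2 = 4.75 V.
V_CE = 4.75 V > 0.2 V confirms active-region operation.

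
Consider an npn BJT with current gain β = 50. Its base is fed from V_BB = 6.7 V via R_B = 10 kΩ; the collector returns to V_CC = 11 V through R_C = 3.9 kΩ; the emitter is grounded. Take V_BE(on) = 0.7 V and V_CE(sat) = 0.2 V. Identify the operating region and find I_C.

saturation; I_C ≈ 2.8 mA

Assume active: I_B = (6.7 − 0.7)/10 = 0.6 mA, giving I_C = β·I_B = 30 mA.
But then V_CE = 11 − 30×3.9 = -106 V < V_CE(sat) = 0.2 V — impossible in the active region.
So the transistor is saturated. With V_CE = 0.2 V, I_C = (V_CC − 0.2)/R_C = 10.8/3.9 = 2.77 mA.
Check: β·I_B = 30 mA > I_C = 2.77 mA, confirming saturation.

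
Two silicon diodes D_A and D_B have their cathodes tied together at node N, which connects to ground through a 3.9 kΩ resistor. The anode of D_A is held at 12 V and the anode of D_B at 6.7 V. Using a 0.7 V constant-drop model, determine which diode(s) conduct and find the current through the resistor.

Assume both conduct. Then node N would need to be at both 12−0.7 = 11.3 V and 6.7−0.7 = 6 V, which is impossible.
Assume only D_A conducts: V_N = 12 − 0.7 = 11.3 V, so I_R = 11.3/3.9 = 2.9 mA.
Check D_B: its anode-to-cathode voltage is 6.7 − 11.3 = -4.6 V < 0.7 V, so it is off. The assumption is consistent.

Only D_A conducts; I_R ≈ 2.9 mA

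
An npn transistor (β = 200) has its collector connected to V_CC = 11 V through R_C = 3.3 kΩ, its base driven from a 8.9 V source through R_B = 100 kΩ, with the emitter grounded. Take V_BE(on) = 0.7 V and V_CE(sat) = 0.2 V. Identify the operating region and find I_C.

saturation; I_C ≈ 3.3 mA

Assume active: I_B = (8.9 − 0.7)/100 = 0.082 mA, giving I_C = β·I_B = 16.4 mA.
But then V_CE = 11 − 16.4×3.3 = -43.1 V < V_CE(sat) = 0.2 V — impossible in the active region.
So the transistor is saturated. With V_CE = 0.2 V, I_C = (V_CC − 0.2)/R_C = 10.8/3.3 = 3.27 mA.
Check: β·I_B = 16.4 mA > I_C = 3.27 mA, confirming saturation.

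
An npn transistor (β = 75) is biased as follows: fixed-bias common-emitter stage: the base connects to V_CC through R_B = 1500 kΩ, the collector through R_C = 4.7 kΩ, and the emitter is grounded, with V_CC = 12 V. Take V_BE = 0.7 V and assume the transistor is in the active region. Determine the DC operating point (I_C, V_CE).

Base loop: V_CC = I_B·R_B + V_BE, so I_B = (12 − 0.7)/1500 kΩ = 0.00753 mA.
In the active region I_C = β·I_B = 75 × 0.00753 = 0.565 mA.
Collector loop: V_CE = V_CC − I_C·R_C = 12 − 0.565×4.7 = 9.34 V.
Since V_CE = 9.34 V > V_CE(sat) ≈ 0.2 V, the transistor is in the active region as assumed.

I_C ≈ 0.57 mA, V_CE ≈ 9.3 V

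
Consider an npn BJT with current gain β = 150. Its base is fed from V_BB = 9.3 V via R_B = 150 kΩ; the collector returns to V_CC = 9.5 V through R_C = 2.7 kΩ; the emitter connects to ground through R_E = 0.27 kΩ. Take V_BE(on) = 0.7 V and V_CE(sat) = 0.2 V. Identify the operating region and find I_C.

saturation; I_C ≈ 3.1 mA

Assume active: I_B = (9.3 − 0.7)/(150 + 151×0.27) = 0.0451 mA, I_C = β·I_B = 6.76 mA.
Then V_CE = 9.5 − 6.76×2.7 − 6.81×0.27 = -10.6 V < 0.2 V — the active assumption fails.
Re-solve with V_CE = 0.2 V. KCL at the emitter: V_E/R_E = (V_BB−0.7−V_E)/R_B + (V_CC−0.2−V_E)/R_C, giving V_E = 0.858 V.
I_C = (V_CC − 0.2 − V_E)/R_C = (9.3 − 0.858)/2.7 = 3.13 mA.
Check: I_B = (8.6 − 0.858)/150 = 0.0516 mA, and β·I_B = 7.74 mA > I_C, confirming saturation.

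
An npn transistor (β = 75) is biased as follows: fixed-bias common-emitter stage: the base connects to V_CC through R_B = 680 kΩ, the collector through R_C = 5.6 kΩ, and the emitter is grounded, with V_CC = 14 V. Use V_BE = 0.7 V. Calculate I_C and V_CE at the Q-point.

Base loop: V_CC = I_B·R_B + V_BE, so I_B = (14 − 0.7)/680 kΩ = 0.0196 mA.
In the active region I_C = β·I_B = 75 × 0.0196 = 1.47 mA.
Collector loop: V_CE = V_CC − I_C·R_C = 14 − 1.47×5.6 = 5.79 V.
Since V_CE = 5.79 V > V_CE(sat) ≈ 0.2 V, the transistor is in the active region as assumed.

I_C ≈ 1.5 mA, V_CE ≈ 5.8 V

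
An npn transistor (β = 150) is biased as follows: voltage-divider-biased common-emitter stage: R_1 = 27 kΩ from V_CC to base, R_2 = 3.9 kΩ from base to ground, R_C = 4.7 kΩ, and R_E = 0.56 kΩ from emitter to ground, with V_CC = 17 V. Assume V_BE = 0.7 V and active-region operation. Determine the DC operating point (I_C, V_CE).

I_C ≈ 2.5 mA, V_CE ≈ 4 V

Thevenize the base divider: V_Th = V_CC·R_2/(R_1+R_2) = 17×3.9/30.9 = 2.15 V, R_Th = R_1‖R_2 = 3.41 kΩ.
Base-emitter loop: V_Th = I_B·R_Th + V_BE + (β+1)I_B·R_E, so I_B = (2.15 − 0.7) / (3.41 + 151×0.56) = 0.0164 mA.
I_C = β·I_B = 150×0.0164 = 2.47 mA, and I_E = (β+1)I_B = 2.48 mA.
V_CE = V_CC − I_C·R_C − I_E·R_E = 17 − 2.47×4.7 − 2.48×0.56 = 4.02 V.
V_CE = 4.02 V > 0.2 V confirms active-region operation.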